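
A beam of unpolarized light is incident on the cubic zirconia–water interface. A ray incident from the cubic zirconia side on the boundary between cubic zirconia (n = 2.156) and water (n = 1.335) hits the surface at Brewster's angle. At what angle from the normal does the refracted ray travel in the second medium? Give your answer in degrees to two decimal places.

θ_B = arctan(n₂/n₁) = arctan(1.335/2.156) = 31.77°.
Since θ_B + θ_t = 90° at Brewster incidence, θ_t = 90° − 31.77° = 58.23°.

θ_t ≈ 58.23°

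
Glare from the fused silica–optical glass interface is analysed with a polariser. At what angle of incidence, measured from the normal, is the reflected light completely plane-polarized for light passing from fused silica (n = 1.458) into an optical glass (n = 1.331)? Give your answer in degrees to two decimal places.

At Brewster's angle the reflected and refracted rays are perpendicular, which with Snell's law gives tan θ_B = n₂/n₁.
Brewster's condition: tan θ_B = n₂/n₁ = 1.331/1.458 = 0.9129. Taking the arctangent, θ_B = 42.39°.

θ_B ≈ 42.39°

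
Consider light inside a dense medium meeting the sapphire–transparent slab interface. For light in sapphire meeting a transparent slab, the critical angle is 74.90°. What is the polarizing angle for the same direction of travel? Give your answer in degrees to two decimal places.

θ_B ≈ 43.99°

sin θ_c = n₂/n₁, so n₂/n₁ = sin 74.90° = 0.9655.
Brewster: tan θ_B = n₂/n₁ = 0.9655.
θ_B = arctan(0.9655) = 43.99°.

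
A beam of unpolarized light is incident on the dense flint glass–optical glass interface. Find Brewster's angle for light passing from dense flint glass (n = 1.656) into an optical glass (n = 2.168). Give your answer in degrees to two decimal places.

θ_B ≈ 52.63°

Here n₂/n₁ = 2.168/1.656 = 1.3092, and Brewster's law gives tan θ_B = n₂/n₁.
So θ_B = arctan 1.3092 = 52.63°.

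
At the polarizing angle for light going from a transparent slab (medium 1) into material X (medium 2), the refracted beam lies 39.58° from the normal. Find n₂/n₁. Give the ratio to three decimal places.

θ_B + θ_t = 90°, so θ_B = 90° − 39.58° = 50.42°.
Then n₂/n₁ = tan θ_B = tan 50.42° = 1.210.

n₂/n₁ ≈ 1.210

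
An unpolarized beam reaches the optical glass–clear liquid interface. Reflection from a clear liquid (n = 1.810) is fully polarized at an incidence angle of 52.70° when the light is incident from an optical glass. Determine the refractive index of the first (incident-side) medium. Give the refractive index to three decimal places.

At the polarizing angle, tan θ_B = n₂/n₁ with n₁ on the incident side (an optical glass) and n₂ on the transmitted side (a clear liquid).
n₁ = n₂ / tan θ_B = 1.810 / tan 52.70° = 1.379.

n ≈ 1.379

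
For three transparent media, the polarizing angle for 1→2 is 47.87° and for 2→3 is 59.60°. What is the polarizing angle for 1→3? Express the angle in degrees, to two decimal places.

Each Brewster angle gives a ratio: n₂/n₁ = tan 47.87° = 1.1056, n₃/n₂ = tan 59.60° = 1.7045.
So n₃/n₁ = (n₂/n₁)(n₃/n₂) = 1.1056 × 1.7045 = 1.8844.
θ_B(1→3) = arctan(1.8844) = 62.05°.

θ_B ≈ 62.05°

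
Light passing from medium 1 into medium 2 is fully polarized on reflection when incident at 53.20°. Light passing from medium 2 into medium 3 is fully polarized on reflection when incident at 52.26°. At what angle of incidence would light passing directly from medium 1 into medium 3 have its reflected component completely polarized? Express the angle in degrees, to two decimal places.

n₂/n₁ = tan 53.20° = 1.3367 and n₃/n₂ = tan 52.26° = 1.2920.
So n₃/n₁ = (n₂/n₁)(n₃/n₂) = 1.3367 × 1.2920 = 1.7270.
θ_B(1→3) = arctan(1.7270) = 59.93°.

θ_B ≈ 59.93°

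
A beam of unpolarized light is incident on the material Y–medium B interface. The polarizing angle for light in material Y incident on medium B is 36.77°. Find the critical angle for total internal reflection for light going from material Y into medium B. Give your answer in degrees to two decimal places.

θ_c ≈ 48.36°

n₂/n₁ = tan 36.77° = 0.7473; the critical angle satisfies sin θ_c = n₂/n₁.
θ_c = arcsin(0.7473) = 48.36°.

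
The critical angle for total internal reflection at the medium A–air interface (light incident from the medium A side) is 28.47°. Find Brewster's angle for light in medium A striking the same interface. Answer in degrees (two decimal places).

sin θ_c = n₂/n₁, so n₂/n₁ = sin 28.47° = 0.4767.
Brewster: tan θ_B = n₂/n₁ = 0.4767.
θ_B = arctan(0.4767) = 25.49°.

θ_B ≈ 25.49°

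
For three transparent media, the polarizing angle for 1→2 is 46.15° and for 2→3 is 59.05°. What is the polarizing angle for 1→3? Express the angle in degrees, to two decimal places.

θ_B ≈ 60.05°

tan θ_B(1→2) = n₂/n₁ = tan 46.15° = 1.0410.
tan θ_B(2→3) = n₃/n₂ = tan 59.05° = 1.6676.
Multiplying, n₃/n₁ = 1.0410 × 1.6676 = 1.7359, and θ_B(1→3) = arctan 1.7359 = 60.05°.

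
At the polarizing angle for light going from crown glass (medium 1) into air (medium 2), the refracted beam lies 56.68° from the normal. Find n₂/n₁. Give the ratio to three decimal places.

At Brewster incidence θ_B = 90° − θ_t = 90° − 56.68° = 33.32°.
tan θ_B = n₂/n₁, so n₂/n₁ = tan 33.32° = 0.657.

n₂/n₁ ≈ 0.657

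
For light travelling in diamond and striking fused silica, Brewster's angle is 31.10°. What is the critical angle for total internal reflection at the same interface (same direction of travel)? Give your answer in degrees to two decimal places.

θ_c ≈ 37.10°

tan θ_B = n₂/n₁ = tan 31.10° = 0.6032.
Total internal reflection: sin θ_c = n₂/n₁ = 0.6032.
θ_c = arcsin(0.6032) = 37.10°.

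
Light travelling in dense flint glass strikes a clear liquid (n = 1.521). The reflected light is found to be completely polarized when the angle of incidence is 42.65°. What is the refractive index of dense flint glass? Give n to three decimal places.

At Brewster's angle, tan θ_B = n₂/n₁ with n₁ on the incident side (dense flint glass) and n₂ on the transmitted side (a clear liquid).
n₁ = n₂ / tan θ_B = 1.521 / tan 42.65° = 1.651.

n ≈ 1.651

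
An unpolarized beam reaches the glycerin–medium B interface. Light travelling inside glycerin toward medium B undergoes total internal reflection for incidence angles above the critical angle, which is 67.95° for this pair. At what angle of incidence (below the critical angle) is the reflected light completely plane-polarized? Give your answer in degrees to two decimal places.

θ_B ≈ 42.83°

n₂/n₁ = sin θ_c = sin 67.95° = 0.9269.
tan θ_B equals the same ratio, so θ_B = arctan(0.9269) = 42.83°.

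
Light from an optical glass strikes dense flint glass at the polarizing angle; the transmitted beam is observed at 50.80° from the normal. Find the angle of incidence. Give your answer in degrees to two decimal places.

Brewster's condition makes the reflected and refracted beams perpendicular: θ_B + θ_t = 90°.
So θ_B = 90° − θ_t = 90° − 50.80° = 39.20°.

θ_B ≈ 39.20°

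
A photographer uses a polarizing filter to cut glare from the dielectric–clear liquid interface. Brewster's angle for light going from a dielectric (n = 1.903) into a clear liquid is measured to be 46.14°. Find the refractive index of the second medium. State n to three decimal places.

n ≈ 1.980

Brewster's law: tan θ_B = n₂/n₁ (light incident in a dielectric, refracted into a clear liquid).
n₂ = n₁ tan θ_B = 1.903 × tan 46.14° = 1.980.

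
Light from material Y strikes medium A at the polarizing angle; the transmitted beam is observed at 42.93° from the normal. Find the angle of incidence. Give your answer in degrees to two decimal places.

θ_B ≈ 47.07°

Since the reflected and refracted rays are at right angles at the polarizing angle, θ_B + θ_t = 90°.
θ_B = 90° − 42.93° = 47.07°.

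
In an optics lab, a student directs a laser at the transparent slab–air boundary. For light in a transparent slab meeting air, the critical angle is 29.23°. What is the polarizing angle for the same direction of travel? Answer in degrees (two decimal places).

At the critical angle sin θ_c = n₂/n₁, giving n₂/n₁ = sin 29.23° = 0.4883.
Then tan θ_B = n₂/n₁ = 0.4883, so θ_B = arctan 0.4883 = 26.03°.

θ_B ≈ 26.03°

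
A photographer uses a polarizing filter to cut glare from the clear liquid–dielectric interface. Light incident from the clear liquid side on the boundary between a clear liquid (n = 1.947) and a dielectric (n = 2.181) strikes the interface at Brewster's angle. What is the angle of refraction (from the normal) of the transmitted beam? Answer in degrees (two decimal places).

tan θ_B = n₂/n₁ = 2.181/1.947 = 1.1202, so θ_B = 48.24°.
Since θ_B + θ_t = 90° at Brewster incidence, θ_t = 90° − 48.24° = 41.76°.

θ_t ≈ 41.76°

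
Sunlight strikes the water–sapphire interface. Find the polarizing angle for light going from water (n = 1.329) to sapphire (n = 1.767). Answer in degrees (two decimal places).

θ_B ≈ 53.05°

tan θ_B = n₂/n₁ = 1.767/1.329 = 1.3296. Taking the arctangent, θ_B = 53.05°.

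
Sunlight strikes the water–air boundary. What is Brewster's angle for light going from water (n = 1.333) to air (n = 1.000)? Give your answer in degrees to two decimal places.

The reflected p-component vanishes when tan θ_B = n₂/n₁.
tan θ_B = n₂/n₁ = 1.000/1.333 = 0.7502. Taking the arctangent, θ_B = 36.88°.

θ_B ≈ 36.88°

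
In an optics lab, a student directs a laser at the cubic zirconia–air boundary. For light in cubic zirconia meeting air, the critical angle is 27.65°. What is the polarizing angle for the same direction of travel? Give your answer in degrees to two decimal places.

n₂/n₁ = sin θ_c = sin 27.65° = 0.4641.
tan θ_B equals the same ratio, so θ_B = arctan(0.4641) = 24.89°.

θ_B ≈ 24.89°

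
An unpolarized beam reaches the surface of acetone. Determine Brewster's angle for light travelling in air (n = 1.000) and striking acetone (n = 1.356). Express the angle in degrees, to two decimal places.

tan θ_B = n₂/n₁ = 1.356/1.000 = 1.3560.
θ_B = arctan(1.3560) = 53.59°.

θ_B ≈ 53.59°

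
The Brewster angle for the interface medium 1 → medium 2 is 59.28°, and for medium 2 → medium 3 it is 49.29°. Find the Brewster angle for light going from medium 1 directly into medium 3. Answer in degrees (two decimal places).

tan θ_B(1→2) = n₂/n₁ = tan 59.28° = 1.6829.
tan θ_B(2→3) = n₃/n₂ = tan 49.29° = 1.1622.
Multiplying, n₃/n₁ = 1.6829 × 1.1622 = 1.9558, and θ_B(1→3) = arctan 1.9558 = 62.92°.

θ_B ≈ 62.92°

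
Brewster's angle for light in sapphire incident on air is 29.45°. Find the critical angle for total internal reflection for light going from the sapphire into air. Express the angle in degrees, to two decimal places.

θ_c ≈ 34.38°

n₂/n₁ = tan 29.45° = 0.5646; the critical angle satisfies sin θ_c = n₂/n₁.
θ_c = arcsin(0.5646) = 34.38°.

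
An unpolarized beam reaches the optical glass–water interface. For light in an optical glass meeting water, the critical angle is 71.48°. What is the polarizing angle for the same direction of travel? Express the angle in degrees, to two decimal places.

At the critical angle sin θ_c = n₂/n₁, giving n₂/n₁ = sin 71.48° = 0.9482.
Then tan θ_B = n₂/n₁ = 0.9482, so θ_B = arctan 0.9482 = 43.48°.

θ_B ≈ 43.48°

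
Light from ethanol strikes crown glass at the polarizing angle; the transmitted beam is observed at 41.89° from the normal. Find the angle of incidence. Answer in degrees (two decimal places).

Since the reflected and refracted rays are at right angles at the polarizing angle, θ_B + θ_t = 90°.
So θ_B = 90° − θ_t = 90° − 41.89° = 48.11°.

θ_B ≈ 48.11°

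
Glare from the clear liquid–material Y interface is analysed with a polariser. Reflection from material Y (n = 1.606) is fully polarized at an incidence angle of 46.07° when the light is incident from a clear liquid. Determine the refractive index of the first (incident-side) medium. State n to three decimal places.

At Brewster's angle, tan θ_B = n₂/n₁ with n₁ on the incident side (a clear liquid) and n₂ on the transmitted side (material Y).
n₁ = n₂ / tan θ_B = 1.606 / tan 46.07° = 1.547.

n ≈ 1.547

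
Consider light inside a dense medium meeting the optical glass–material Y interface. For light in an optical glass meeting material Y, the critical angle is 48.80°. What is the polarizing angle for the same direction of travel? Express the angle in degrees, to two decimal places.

θ_B ≈ 36.96°

sin θ_c = n₂/n₁, so n₂/n₁ = sin 48.80° = 0.7524.
Brewster: tan θ_B = n₂/n₁ = 0.7524.
θ_B = arctan(0.7524) = 36.96°.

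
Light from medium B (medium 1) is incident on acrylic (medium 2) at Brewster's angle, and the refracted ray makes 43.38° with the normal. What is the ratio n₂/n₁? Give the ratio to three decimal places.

θ_B + θ_t = 90°, so θ_B = 90° − 43.38° = 46.62°.
Then n₂/n₁ = tan θ_B = tan 46.62° = 1.058.

n₂/n₁ ≈ 1.058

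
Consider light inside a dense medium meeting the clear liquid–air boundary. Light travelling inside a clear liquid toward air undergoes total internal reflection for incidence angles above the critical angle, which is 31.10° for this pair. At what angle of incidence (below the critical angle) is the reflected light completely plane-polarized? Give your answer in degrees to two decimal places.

θ_B ≈ 27.32°

At the critical angle sin θ_c = n₂/n₁, giving n₂/n₁ = sin 31.10° = 0.5165.
Then tan θ_B = n₂/n₁ = 0.5165, so θ_B = arctan 0.5165 = 27.32°.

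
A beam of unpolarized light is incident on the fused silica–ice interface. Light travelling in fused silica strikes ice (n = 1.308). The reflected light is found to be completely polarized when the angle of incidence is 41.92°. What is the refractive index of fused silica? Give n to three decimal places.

n ≈ 1.457

Brewster's law: tan θ_B = n₂/n₁ (light incident in fused silica, refracted into ice).
n₁ = n₂ / tan θ_B = 1.308 / tan 41.92° = 1.457.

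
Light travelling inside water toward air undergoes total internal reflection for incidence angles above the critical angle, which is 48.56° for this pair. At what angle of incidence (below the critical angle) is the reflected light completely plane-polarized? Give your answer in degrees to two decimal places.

θ_B ≈ 36.86°

sin θ_c = n₂/n₁, so n₂/n₁ = sin 48.56° = 0.7496.
Brewster: tan θ_B = n₂/n₁ = 0.7496.
θ_B = arctan(0.7496) = 36.86°.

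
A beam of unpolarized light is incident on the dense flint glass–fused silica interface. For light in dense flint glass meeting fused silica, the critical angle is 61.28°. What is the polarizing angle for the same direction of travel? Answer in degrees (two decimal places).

θ_B ≈ 41.25°

sin θ_c = n₂/n₁, so n₂/n₁ = sin 61.28° = 0.8770.
Brewster: tan θ_B = n₂/n₁ = 0.8770.
θ_B = arctan(0.8770) = 41.25°.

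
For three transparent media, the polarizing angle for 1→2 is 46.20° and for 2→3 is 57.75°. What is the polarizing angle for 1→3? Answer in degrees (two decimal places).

Each Brewster angle gives a ratio: n₂/n₁ = tan 46.20° = 1.0428, n₃/n₂ = tan 57.75° = 1.5849.
Multiplying, n₃/n₁ = 1.0428 × 1.5849 = 1.6527, and θ_B(1→3) = arctan 1.6527 = 58.82°.

θ_B ≈ 58.82°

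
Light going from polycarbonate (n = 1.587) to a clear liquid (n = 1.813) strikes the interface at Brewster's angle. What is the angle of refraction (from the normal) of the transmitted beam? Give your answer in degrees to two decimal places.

θ_t ≈ 41.20°

θ_B = arctan(n₂/n₁) = arctan(1.813/1.587) = 48.80°.
At Brewster's angle the reflected and refracted rays are perpendicular, so θ_t = 90° − θ_B = 90° − 48.80° = 41.20°.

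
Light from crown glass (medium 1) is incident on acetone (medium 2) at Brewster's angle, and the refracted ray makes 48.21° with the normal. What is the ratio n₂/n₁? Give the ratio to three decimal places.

n₂/n₁ ≈ 0.894

θ_B + θ_t = 90°, so θ_B = 90° − 48.21° = 41.79°.
Then n₂/n₁ = tan θ_B = tan 41.79° = 0.894.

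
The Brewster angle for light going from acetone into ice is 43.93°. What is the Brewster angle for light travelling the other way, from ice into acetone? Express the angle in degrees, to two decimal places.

tan θ_B' = n₁/n₂ = 1/tan θ_B, so θ_B' = 90° − θ_B.
θ_B' = 90° − 43.93° = 46.07°.

θ_B' ≈ 46.07°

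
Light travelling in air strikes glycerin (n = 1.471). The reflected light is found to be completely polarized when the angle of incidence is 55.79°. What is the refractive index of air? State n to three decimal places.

At Brewster's angle, tan θ_B = n₂/n₁ with n₁ on the incident side (air) and n₂ on the transmitted side (glycerin).
n₁ = n₂ / tan θ_B = 1.471 / tan 55.79° = 1.000.

n ≈ 1.000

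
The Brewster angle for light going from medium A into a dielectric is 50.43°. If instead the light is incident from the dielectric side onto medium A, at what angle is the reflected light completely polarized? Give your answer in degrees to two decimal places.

The two Brewster angles are complementary: θ_B' = 90° − θ_B = 90° − 50.43° = 39.57°.

θ_B' ≈ 39.57°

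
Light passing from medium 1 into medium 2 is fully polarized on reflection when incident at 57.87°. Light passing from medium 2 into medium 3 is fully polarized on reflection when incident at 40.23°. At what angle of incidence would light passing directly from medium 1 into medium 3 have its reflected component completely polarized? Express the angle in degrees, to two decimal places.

n₂/n₁ = tan 57.87° = 1.5923 and n₃/n₂ = tan 40.23° = 0.8460.
So n₃/n₁ = (n₂/n₁)(n₃/n₂) = 1.5923 × 0.8460 = 1.3470.
θ_B(1→3) = arctan(1.3470) = 53.41°.

θ_B ≈ 53.41°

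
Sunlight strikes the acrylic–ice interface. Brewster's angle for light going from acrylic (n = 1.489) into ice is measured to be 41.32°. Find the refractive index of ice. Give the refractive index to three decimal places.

n ≈ 1.309

At Brewster's angle, tan θ_B = n₂/n₁ with n₁ on the incident side (acrylic) and n₂ on the transmitted side (ice).
n₂ = n₁ tan θ_B = 1.489 × tan 41.32° = 1.309.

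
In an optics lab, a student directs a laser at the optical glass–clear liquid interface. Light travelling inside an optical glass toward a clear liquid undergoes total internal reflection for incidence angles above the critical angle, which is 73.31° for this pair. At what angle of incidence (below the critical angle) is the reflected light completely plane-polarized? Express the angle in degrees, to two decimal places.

θ_B ≈ 43.77°

At the critical angle sin θ_c = n₂/n₁, giving n₂/n₁ = sin 73.31° = 0.9579.
Then tan θ_B = n₂/n₁ = 0.9579, so θ_B = arctan 0.9579 = 43.77°.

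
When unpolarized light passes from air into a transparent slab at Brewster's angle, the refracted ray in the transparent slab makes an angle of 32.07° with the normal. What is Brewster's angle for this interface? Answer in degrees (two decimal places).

At Brewster's angle the reflected and refracted rays are perpendicular, so θ_B + θ_t = 90°.
θ_B = 90° − 32.07° = 57.93°.

θ_B ≈ 57.93°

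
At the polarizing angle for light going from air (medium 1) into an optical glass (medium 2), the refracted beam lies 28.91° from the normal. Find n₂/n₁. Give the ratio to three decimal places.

n₂/n₁ ≈ 1.811

At Brewster incidence θ_B = 90° − θ_t = 90° − 28.91° = 61.09°.
tan θ_B = n₂/n₁, so n₂/n₁ = tan 61.09° = 1.811.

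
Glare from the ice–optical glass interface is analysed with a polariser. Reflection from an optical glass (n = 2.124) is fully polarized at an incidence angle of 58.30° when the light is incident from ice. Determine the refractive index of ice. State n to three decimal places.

n ≈ 1.312

Brewster's law: tan θ_B = n₂/n₁ (light incident in ice, refracted into an optical glass).
n₁ = n₂ / tan θ_B = 2.124 / tan 58.30° = 1.312.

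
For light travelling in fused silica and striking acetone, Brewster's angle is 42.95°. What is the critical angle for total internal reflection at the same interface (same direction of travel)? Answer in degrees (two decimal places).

From Brewster, n₂/n₁ = tan θ_B = tan 42.95° = 0.9309.
Then sin θ_c = n₂/n₁ = 0.9309, so θ_c = arcsin 0.9309 = 68.57°.

θ_c ≈ 68.57°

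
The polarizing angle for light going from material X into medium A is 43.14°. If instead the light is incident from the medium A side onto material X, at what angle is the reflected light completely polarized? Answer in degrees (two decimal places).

The two Brewster angles are complementary: θ_B' = 90° − θ_B = 90° − 43.14° = 46.86°.

θ_B' ≈ 46.86°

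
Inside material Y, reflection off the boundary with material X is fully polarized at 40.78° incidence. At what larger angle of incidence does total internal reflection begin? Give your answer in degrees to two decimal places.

From Brewster, n₂/n₁ = tan θ_B = tan 40.78° = 0.8626.
Then sin θ_c = n₂/n₁ = 0.8626, so θ_c = arcsin 0.8626 = 59.61°.

θ_c ≈ 59.61°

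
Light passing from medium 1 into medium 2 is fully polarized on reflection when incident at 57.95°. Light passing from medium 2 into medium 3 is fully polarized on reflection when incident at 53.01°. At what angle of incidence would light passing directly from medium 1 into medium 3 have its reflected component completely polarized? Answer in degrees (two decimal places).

θ_B ≈ 64.75°

n₂/n₁ = tan 57.95° = 1.5972 and n₃/n₂ = tan 53.01° = 1.3275.
So n₃/n₁ = (n₂/n₁)(n₃/n₂) = 1.5972 × 1.3275 = 2.1204.
θ_B(1→3) = arctan(2.1204) = 64.75°.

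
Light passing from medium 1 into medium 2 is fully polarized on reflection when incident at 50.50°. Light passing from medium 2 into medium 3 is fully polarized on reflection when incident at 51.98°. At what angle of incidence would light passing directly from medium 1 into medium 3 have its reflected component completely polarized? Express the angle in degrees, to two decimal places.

θ_B ≈ 57.20°

n₂/n₁ = tan 50.50° = 1.2131 and n₃/n₂ = tan 51.98° = 1.2790.
So n₃/n₁ = (n₂/n₁)(n₃/n₂) = 1.2131 × 1.2790 = 1.5516.
θ_B(1→3) = arctan(1.5516) = 57.20°.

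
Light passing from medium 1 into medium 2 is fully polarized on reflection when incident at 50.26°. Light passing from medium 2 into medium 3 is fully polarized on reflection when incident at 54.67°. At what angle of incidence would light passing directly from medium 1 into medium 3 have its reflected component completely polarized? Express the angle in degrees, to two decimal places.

Each Brewster angle gives a ratio: n₂/n₁ = tan 50.26° = 1.2028, n₃/n₂ = tan 54.67° = 1.4108.
So n₃/n₁ = (n₂/n₁)(n₃/n₂) = 1.2028 × 1.4108 = 1.6969.
θ_B(1→3) = arctan(1.6969) = 59.49°.

θ_B ≈ 59.49°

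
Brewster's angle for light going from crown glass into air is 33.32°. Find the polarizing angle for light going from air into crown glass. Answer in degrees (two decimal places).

Reversing the direction swaps n₁ and n₂, so tan θ_B' = 1/tan θ_B and θ_B' = 90° − θ_B.
Hence θ_B' = 90° − 33.32° = 56.68°.

θ_B' ≈ 56.68°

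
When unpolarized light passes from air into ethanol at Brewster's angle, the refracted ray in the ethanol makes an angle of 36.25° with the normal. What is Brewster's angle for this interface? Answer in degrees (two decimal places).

θ_B ≈ 53.75°

At Brewster's angle the reflected and refracted rays are perpendicular, so θ_B + θ_t = 90°.
θ_B = 90° − 36.25° = 53.75°.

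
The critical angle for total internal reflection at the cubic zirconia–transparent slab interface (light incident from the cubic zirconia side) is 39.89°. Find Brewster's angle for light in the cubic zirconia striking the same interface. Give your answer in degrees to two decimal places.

n₂/n₁ = sin θ_c = sin 39.89° = 0.6413.
tan θ_B equals the same ratio, so θ_B = arctan(0.6413) = 32.67°.

θ_B ≈ 32.67°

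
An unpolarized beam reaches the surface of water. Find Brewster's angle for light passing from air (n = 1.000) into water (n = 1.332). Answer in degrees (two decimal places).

θ_B ≈ 53.10°

The reflected p-component vanishes when tan θ_B = n₂/n₁.
Here n₂/n₁ = 1.332/1.000 = 1.3320, and Brewster's law gives tan θ_B = n₂/n₁.
θ_B = arctan(1.3320) = 53.10°.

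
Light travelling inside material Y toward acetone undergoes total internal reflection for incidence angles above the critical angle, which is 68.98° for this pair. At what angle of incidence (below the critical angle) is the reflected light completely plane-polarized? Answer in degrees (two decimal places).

θ_B ≈ 43.03°

n₂/n₁ = sin θ_c = sin 68.98° = 0.9335.
tan θ_B equals the same ratio, so θ_B = arctan(0.9335) = 43.03°.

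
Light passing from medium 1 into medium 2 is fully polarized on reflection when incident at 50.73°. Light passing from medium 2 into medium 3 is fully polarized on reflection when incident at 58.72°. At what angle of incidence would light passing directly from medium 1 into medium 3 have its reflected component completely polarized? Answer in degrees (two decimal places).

θ_B ≈ 63.59°

Each Brewster angle gives a ratio: n₂/n₁ = tan 50.73° = 1.2231, n₃/n₂ = tan 58.72° = 1.6460.
n₃/n₁ = 2.0132. Then tan θ_B(1→3) = n₃/n₁, so θ_B(1→3) = arctan(2.0132) = 63.59°.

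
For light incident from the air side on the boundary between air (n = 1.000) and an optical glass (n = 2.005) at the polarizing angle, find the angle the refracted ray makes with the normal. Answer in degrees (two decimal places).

First find Brewster's angle: tan θ_B = 2.005/1.000 = 2.0050, giving θ_B = 63.49°.
Since θ_B + θ_t = 90° at Brewster incidence, θ_t = 90° − 63.49° = 26.51°.

θ_t ≈ 26.51°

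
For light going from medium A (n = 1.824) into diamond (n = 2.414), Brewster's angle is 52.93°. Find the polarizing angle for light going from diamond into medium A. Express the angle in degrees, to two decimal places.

tan θ_B' = n₁/n₂ = 1/tan θ_B, so θ_B' = 90° − θ_B.
θ_B' = 90° − 52.93° = 37.07°.

θ_B' ≈ 37.07°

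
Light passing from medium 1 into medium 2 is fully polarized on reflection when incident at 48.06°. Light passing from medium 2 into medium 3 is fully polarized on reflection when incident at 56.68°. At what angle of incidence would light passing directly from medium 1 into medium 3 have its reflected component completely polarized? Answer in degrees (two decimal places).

n₂/n₁ = tan 48.06° = 1.1130 and n₃/n₂ = tan 56.68° = 1.5212.
Multiplying, n₃/n₁ = 1.1130 × 1.5212 = 1.6930, and θ_B(1→3) = arctan 1.6930 = 59.43°.

θ_B ≈ 59.43°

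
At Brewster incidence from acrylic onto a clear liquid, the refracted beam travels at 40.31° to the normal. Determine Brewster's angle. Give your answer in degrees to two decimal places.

θ_B ≈ 49.69°

At Brewster's angle the reflected and refracted rays are perpendicular, so θ_B + θ_t = 90°.
θ_B = 90° − 40.31° = 49.69°.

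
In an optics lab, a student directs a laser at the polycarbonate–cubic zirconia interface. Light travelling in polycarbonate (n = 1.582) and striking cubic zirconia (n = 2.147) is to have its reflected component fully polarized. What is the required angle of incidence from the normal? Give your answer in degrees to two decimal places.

θ_B ≈ 53.62°

Brewster's condition: tan θ_B = n₂/n₁ = 2.147/1.582 = 1.3571.
So θ_B = arctan 1.3571 = 53.62°.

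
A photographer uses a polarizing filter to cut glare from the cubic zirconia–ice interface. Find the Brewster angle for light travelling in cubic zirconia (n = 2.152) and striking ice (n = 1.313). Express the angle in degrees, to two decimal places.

The reflected p-component vanishes when tan θ_B = n₂/n₁.
tan θ_B = n₂/n₁ = 1.313/2.152 = 0.6101.
θ_B = arctan(0.6101) = 31.39°.

θ_B ≈ 31.39°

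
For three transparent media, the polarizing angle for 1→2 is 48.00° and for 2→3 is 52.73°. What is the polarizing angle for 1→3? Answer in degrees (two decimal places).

θ_B ≈ 55.58°

n₂/n₁ = tan 48.00° = 1.1106 and n₃/n₂ = tan 52.73° = 1.3141.
Multiplying, n₃/n₁ = 1.1106 × 1.3141 = 1.4595, and θ_B(1→3) = arctan 1.4595 = 55.58°.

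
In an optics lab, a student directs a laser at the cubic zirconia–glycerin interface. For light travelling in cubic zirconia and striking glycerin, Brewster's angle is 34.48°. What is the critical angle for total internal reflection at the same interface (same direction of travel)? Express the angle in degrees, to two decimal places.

θ_c ≈ 43.37°

tan θ_B = n₂/n₁ = tan 34.48° = 0.6868.
Total internal reflection: sin θ_c = n₂/n₁ = 0.6868.
θ_c = arcsin(0.6868) = 43.37°.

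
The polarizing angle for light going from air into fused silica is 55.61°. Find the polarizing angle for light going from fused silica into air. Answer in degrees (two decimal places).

Reversing the direction swaps n₁ and n₂, so tan θ_B' = 1/tan θ_B and θ_B' = 90° − θ_B.
Hence θ_B' = 90° − 55.61° = 34.39°.

θ_B' ≈ 34.39°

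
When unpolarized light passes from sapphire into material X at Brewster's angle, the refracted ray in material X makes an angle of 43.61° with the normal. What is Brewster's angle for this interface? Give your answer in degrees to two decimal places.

θ_B ≈ 46.39°

Brewster's condition makes the reflected and refracted beams perpendicular: θ_B + θ_t = 90°.
θ_B = 90° − 43.61° = 46.39°.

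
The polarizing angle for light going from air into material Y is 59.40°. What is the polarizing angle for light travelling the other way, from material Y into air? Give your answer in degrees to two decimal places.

tan θ_B' = n₁/n₂ = 1/tan θ_B, so θ_B' = 90° − θ_B.
θ_B' = 90° − 59.40° = 30.60°.

θ_B' ≈ 30.60°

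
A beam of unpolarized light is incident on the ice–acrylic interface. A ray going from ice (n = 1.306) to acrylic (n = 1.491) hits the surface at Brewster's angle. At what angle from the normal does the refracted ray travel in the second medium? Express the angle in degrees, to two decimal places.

θ_B = arctan(n₂/n₁) = arctan(1.491/1.306) = 48.78°.
At Brewster's angle the reflected and refracted rays are perpendicular, so θ_t = 90° − θ_B = 90° − 48.78° = 41.22°.

θ_t ≈ 41.22°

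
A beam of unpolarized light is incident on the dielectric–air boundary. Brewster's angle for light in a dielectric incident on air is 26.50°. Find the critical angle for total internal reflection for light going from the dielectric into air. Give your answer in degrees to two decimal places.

n₂/n₁ = tan 26.50° = 0.4986; the critical angle satisfies sin θ_c = n₂/n₁.
θ_c = arcsin(0.4986) = 29.91°.

θ_c ≈ 29.91°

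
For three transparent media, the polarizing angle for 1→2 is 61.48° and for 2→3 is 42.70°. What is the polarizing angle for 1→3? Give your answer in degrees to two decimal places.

θ_B ≈ 59.51°

n₂/n₁ = tan 61.48° = 1.8402 and n₃/n₂ = tan 42.70° = 0.9228.
So n₃/n₁ = (n₂/n₁)(n₃/n₂) = 1.8402 × 0.9228 = 1.6981.
θ_B(1→3) = arctan(1.6981) = 59.51°.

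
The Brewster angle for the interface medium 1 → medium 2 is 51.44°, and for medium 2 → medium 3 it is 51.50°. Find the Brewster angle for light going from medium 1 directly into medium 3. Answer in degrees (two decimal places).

tan θ_B(1→2) = n₂/n₁ = tan 51.44° = 1.2545.
tan θ_B(2→3) = n₃/n₂ = tan 51.50° = 1.2572.
n₃/n₁ = 1.5771. Then tan θ_B(1→3) = n₃/n₁, so θ_B(1→3) = arctan(1.5771) = 57.62°.

θ_B ≈ 57.62°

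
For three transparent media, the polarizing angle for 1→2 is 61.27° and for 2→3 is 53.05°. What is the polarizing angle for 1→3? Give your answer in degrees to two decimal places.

tan θ_B(1→2) = n₂/n₁ = tan 61.27° = 1.8243.
tan θ_B(2→3) = n₃/n₂ = tan 53.05° = 1.3295.
So n₃/n₁ = (n₂/n₁)(n₃/n₂) = 1.8243 × 1.3295 = 2.4253.
θ_B(1→3) = arctan(2.4253) = 67.59°.

θ_B ≈ 67.59°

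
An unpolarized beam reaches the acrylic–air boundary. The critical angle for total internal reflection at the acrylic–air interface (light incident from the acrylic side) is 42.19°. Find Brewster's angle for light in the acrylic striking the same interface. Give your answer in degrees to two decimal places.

At the critical angle sin θ_c = n₂/n₁, giving n₂/n₁ = sin 42.19° = 0.6716.
Then tan θ_B = n₂/n₁ = 0.6716, so θ_B = arctan 0.6716 = 33.88°.

θ_B ≈ 33.88°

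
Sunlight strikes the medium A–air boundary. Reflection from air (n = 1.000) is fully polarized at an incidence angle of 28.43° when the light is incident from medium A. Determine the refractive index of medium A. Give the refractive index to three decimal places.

n ≈ 1.847

At the Brewster angle, tan θ_B = n₂/n₁ with n₁ on the incident side (medium A) and n₂ on the transmitted side (air).
n₁ = n₂ / tan θ_B = 1.000 / tan 28.43° = 1.847.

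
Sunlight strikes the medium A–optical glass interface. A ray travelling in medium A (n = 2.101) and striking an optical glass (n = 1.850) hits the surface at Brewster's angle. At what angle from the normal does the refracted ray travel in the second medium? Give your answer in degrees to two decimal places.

θ_t ≈ 48.64°

First find Brewster's angle: tan θ_B = 1.850/2.101 = 0.8805, giving θ_B = 41.36°.
At Brewster's angle the reflected and refracted rays are perpendicular, so θ_t = 90° − θ_B = 90° − 41.36° = 48.64°.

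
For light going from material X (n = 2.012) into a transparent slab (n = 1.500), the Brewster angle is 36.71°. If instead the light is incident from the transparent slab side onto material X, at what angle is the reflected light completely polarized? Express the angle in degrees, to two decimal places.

The two Brewster angles are complementary: θ_B' = 90° − θ_B = 90° − 36.71° = 53.29°.

θ_B' ≈ 53.29°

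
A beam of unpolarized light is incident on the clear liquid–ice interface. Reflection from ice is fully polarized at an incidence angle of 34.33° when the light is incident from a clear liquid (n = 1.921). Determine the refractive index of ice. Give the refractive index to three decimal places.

Full polarization of the reflected beam means tan θ_B = n₂/n₁, where n₁ is the incident medium (a clear liquid).
n₂ = n₁ tan θ_B = 1.921 × tan 34.33° = 1.312.

n ≈ 1.312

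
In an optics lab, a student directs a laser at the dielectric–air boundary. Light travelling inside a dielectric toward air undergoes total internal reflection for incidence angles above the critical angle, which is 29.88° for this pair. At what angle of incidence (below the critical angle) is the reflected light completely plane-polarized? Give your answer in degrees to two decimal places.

θ_B ≈ 26.48°

n₂/n₁ = sin θ_c = sin 29.88° = 0.4982.
tan θ_B equals the same ratio, so θ_B = arctan(0.4982) = 26.48°.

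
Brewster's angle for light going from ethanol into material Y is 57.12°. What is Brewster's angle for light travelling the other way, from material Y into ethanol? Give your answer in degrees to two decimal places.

θ_B' ≈ 32.88°

tan θ_B' = n₁/n₂ = 1/tan θ_B, so θ_B' = 90° − θ_B.
θ_B' = 90° − 57.12° = 32.88°.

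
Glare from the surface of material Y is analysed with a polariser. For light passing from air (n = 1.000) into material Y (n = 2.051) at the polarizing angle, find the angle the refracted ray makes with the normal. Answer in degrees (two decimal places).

tan θ_B = n₂/n₁ = 2.051/1.000 = 2.0510, so θ_B = 64.01°.
At Brewster's angle the reflected and refracted rays are perpendicular, so θ_t = 90° − θ_B = 90° − 64.01° = 25.99°.

θ_t ≈ 25.99°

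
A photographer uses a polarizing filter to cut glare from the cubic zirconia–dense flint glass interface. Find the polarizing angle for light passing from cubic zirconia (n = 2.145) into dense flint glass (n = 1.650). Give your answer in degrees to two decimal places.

θ_B ≈ 37.57°

The reflected p-component vanishes when tan θ_B = n₂/n₁.
Here n₂/n₁ = 1.650/2.145 = 0.7692, and Brewster's law gives tan θ_B = n₂/n₁. Taking the arctangent, θ_B = 37.57°.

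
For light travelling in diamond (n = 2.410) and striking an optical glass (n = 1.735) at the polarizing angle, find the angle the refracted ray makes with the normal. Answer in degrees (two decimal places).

θ_t ≈ 54.25°

tan θ_B = n₂/n₁ = 1.735/2.410 = 0.7199, so θ_B = 35.75°.
Since θ_B + θ_t = 90° at Brewster incidence, θ_t = 90° − 35.75° = 54.25°.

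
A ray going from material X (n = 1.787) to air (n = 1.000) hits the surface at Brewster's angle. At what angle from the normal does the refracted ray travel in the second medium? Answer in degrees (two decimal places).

θ_t ≈ 60.77°

First find Brewster's angle: tan θ_B = 1.000/1.787 = 0.5596, giving θ_B = 29.23°.
The refracted ray is perpendicular to the reflected ray, so θ_t = 90° − θ_B = 60.77°.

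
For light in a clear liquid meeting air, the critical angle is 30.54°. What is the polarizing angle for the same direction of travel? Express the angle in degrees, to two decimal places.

n₂/n₁ = sin θ_c = sin 30.54° = 0.5081.
tan θ_B equals the same ratio, so θ_B = arctan(0.5081) = 26.94°.

θ_B ≈ 26.94°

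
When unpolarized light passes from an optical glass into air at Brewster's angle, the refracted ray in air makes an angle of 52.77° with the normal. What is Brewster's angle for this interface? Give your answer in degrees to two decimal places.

θ_B ≈ 37.23°

At Brewster's angle the reflected and refracted rays are perpendicular, so θ_B + θ_t = 90°.
So θ_B = 90° − θ_t = 90° − 52.77° = 37.23°.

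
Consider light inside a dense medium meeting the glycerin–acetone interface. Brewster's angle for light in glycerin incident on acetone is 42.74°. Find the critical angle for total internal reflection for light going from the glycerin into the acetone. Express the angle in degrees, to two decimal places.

n₂/n₁ = tan 42.74° = 0.9241; the critical angle satisfies sin θ_c = n₂/n₁.
θ_c = arcsin(0.9241) = 67.53°.

θ_c ≈ 67.53°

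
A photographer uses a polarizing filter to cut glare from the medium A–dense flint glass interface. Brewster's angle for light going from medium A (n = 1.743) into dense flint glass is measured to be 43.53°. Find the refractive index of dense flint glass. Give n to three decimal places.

n ≈ 1.656

Brewster's law: tan θ_B = n₂/n₁ (light incident in medium A, refracted into dense flint glass).
n₂ = n₁ tan θ_B = 1.743 × tan 43.53° = 1.656.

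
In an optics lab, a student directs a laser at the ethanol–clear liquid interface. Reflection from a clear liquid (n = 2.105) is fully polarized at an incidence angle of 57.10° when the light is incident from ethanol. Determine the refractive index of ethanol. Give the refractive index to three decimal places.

At the polarizing angle, tan θ_B = n₂/n₁ with n₁ on the incident side (ethanol) and n₂ on the transmitted side (a clear liquid).
n₁ = n₂ / tan θ_B = 2.105 / tan 57.10° = 1.362.

n ≈ 1.362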